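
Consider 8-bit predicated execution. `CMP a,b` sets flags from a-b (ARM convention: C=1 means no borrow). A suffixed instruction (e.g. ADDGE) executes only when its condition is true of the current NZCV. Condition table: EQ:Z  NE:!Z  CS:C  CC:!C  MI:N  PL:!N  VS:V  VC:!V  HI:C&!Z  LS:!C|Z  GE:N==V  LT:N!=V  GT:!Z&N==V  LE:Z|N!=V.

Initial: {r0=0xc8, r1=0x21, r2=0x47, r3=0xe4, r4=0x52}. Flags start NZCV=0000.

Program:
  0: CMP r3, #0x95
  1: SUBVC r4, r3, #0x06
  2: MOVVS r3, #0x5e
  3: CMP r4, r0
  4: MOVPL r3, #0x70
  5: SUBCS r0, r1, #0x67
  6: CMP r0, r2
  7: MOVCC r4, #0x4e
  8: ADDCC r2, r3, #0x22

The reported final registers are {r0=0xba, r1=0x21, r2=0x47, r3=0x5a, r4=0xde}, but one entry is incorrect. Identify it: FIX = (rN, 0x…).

0: ✓ CMP  NZCV=0010
1: ✓ SUBVC  r4←0xde
2: · MOVVS
3: ✓ CMP  NZCV=0010
4: ✓ MOVPL  r3←0x70
5: ✓ SUBCS  r0←0xba
6: ✓ CMP  NZCV=0011
7: · MOVCC
8: · ADDCC

FIX = (r3, 0x70)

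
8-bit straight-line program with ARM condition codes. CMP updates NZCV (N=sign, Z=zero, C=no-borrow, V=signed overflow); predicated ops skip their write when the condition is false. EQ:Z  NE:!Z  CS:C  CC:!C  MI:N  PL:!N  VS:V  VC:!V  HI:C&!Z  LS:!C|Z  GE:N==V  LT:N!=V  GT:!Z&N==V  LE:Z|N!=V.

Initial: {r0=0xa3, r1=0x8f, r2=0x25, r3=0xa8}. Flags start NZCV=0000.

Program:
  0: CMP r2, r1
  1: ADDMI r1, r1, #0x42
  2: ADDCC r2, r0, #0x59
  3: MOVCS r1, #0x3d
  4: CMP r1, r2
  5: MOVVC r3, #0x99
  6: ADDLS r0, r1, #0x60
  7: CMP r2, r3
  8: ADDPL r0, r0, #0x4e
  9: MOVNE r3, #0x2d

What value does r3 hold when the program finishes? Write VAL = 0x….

VAL = 0x2d

[0] flags=1001 → (cmp)
[1] flags=1001 MI?T → r1=0xd1
[2] flags=1001 CC?T → r2=0xfc
[3] flags=1001 CS?F → skip
[4] flags=1000 → (cmp)
[5] flags=1000 VC?T → r3=0x99
[6] flags=1000 LS?T → r0=0x31
[7] flags=0010 → (cmp)
[8] flags=0010 PL?T → r0=0x7f
[9] flags=0010 NE?T → r3=0x2d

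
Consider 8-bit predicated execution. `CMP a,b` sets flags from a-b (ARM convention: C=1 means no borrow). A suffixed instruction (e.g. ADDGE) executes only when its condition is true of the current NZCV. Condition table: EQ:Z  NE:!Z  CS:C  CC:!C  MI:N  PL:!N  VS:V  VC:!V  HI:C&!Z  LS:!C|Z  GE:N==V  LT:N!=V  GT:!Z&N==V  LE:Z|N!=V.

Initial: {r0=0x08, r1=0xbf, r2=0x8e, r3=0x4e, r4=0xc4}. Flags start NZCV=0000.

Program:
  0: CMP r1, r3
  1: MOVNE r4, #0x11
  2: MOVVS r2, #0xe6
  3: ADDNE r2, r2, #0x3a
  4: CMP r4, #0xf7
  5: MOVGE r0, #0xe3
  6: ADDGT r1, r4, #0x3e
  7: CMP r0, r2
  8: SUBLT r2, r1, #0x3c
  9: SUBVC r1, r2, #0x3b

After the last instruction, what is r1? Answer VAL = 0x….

VAL = 0xd8

0: ✓ CMP  NZCV=0011
1: ✓ MOVNE  r4←0x11
2: ✓ MOVVS  r2←0xe6
3: ✓ ADDNE  r2←0x20
4: ✓ CMP  NZCV=0000
5: ✓ MOVGE  r0←0xe3
6: ✓ ADDGT  r1←0x4f
7: ✓ CMP  NZCV=1010
8: ✓ SUBLT  r2←0x13
9: ✓ SUBVC  r1←0xd8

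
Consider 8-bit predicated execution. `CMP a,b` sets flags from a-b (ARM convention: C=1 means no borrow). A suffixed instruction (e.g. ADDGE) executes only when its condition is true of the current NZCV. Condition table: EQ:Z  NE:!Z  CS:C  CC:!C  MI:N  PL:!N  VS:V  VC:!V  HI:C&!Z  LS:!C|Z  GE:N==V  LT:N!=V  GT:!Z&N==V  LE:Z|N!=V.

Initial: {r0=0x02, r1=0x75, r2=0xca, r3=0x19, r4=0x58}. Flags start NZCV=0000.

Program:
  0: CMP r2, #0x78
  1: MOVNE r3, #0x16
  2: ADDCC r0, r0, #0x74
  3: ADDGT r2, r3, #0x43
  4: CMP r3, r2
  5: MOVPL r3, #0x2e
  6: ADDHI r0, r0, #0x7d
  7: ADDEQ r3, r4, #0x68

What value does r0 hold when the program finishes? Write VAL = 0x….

VAL = 0x02

0: ✓ CMP  NZCV=0011
1: ✓ MOVNE  r3←0x16
2: · ADDCC
3: · ADDGT
4: ✓ CMP  NZCV=0000
5: ✓ MOVPL  r3←0x2e
6: · ADDHI
7: · ADDEQ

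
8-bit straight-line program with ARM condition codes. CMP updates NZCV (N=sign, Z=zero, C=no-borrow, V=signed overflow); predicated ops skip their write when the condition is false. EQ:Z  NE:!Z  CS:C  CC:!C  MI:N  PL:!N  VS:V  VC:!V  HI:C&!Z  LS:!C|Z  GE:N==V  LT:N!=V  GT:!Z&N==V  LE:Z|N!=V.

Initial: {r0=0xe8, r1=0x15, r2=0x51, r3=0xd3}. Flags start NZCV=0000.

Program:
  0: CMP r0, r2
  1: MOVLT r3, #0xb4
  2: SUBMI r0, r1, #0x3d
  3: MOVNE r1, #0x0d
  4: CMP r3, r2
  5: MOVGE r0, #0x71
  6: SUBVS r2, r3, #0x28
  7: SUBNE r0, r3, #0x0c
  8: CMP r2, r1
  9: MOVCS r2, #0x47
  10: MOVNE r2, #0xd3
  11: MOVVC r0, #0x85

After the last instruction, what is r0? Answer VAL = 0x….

[0] flags=1010 → (cmp)
[1] flags=1010 LT?T → r3=0xb4
[2] flags=1010 MI?T → r0=0xd8
[3] flags=1010 NE?T → r1=0x0d
[4] flags=0011 → (cmp)
[5] flags=0011 GE?F → skip
[6] flags=0011 VS?T → r2=0x8c
[7] flags=0011 NE?T → r0=0xa8
[8] flags=0011 → (cmp)
[9] flags=0011 CS?T → r2=0x47
[10] flags=0011 NE?T → r2=0xd3
[11] flags=0011 VC?F → skip

VAL = 0xa8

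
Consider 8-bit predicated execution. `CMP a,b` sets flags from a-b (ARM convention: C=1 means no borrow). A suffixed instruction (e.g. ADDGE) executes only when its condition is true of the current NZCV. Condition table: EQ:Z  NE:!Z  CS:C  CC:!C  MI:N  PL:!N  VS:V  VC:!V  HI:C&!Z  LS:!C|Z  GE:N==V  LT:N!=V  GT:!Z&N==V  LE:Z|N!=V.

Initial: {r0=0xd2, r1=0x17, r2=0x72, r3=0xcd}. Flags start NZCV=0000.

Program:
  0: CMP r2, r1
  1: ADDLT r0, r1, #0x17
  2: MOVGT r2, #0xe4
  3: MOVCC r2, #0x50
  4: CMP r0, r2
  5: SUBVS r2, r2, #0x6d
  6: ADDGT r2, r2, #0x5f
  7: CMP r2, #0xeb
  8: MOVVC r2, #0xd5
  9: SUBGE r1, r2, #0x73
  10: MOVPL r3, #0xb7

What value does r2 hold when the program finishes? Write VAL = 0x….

[0] flags=0010 → (cmp)
[1] flags=0010 LT?F → skip
[2] flags=0010 GT?T → r2=0xe4
[3] flags=0010 CC?F → skip
[4] flags=1000 → (cmp)
[5] flags=1000 VS?F → skip
[6] flags=1000 GT?F → skip
[7] flags=1000 → (cmp)
[8] flags=1000 VC?T → r2=0xd5
[9] flags=1000 GE?F → skip
[10] flags=1000 PL?F → skip

VAL = 0xd5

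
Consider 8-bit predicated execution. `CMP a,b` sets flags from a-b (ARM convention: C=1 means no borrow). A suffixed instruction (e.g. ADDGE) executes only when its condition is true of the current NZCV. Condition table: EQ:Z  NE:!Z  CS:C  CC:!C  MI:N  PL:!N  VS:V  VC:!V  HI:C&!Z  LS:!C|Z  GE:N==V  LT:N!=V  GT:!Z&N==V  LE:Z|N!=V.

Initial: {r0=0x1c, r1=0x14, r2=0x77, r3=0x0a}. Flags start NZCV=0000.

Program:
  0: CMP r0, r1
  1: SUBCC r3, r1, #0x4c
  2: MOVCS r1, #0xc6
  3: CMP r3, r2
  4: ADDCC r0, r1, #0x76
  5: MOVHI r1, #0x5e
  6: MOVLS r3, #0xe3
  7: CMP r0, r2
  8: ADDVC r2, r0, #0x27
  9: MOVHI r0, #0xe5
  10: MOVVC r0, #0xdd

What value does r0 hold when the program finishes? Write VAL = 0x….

VAL = 0xdd

0: ✓ CMP  NZCV=0010
1: · SUBCC
2: ✓ MOVCS  r1←0xc6
3: ✓ CMP  NZCV=1000
4: ✓ ADDCC  r0←0x3c
5: · MOVHI
6: ✓ MOVLS  r3←0xe3
7: ✓ CMP  NZCV=1000
8: ✓ ADDVC  r2←0x63
9: · MOVHI
10: ✓ MOVVC  r0←0xdd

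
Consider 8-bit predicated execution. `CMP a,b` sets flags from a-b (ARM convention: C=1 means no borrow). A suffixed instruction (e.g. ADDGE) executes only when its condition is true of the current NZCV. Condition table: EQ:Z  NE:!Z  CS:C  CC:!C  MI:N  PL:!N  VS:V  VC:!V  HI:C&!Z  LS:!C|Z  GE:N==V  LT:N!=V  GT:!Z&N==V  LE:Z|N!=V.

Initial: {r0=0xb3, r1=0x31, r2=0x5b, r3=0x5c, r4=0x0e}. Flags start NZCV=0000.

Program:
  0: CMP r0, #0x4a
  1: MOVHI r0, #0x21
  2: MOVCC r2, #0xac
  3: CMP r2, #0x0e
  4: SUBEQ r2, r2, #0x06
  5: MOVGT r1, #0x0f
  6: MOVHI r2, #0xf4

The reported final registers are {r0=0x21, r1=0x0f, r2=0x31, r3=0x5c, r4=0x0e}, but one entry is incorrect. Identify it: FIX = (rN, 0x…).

FIX = (r2, 0xf4)

[0] flags=0011 → (cmp)
[1] flags=0011 HI?T → r0=0x21
[2] flags=0011 CC?F → skip
[3] flags=0010 → (cmp)
[4] flags=0010 EQ?F → skip
[5] flags=0010 GT?T → r1=0x0f
[6] flags=0010 HI?T → r2=0xf4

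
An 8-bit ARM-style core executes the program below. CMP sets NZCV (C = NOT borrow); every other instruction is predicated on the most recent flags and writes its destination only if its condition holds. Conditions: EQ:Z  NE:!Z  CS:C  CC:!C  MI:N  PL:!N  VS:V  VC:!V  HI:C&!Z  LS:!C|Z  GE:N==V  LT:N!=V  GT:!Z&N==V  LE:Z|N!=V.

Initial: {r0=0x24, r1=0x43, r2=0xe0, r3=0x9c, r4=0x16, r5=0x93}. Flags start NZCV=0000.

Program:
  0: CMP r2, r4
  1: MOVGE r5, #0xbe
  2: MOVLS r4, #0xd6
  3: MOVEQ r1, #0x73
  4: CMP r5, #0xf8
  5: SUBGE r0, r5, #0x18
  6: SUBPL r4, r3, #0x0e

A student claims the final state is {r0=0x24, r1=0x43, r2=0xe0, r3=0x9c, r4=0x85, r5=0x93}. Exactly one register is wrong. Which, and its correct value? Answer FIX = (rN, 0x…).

0: ✓ CMP  NZCV=1010
1: · MOVGE
2: · MOVLS
3: · MOVEQ
4: ✓ CMP  NZCV=1000
5: · SUBGE
6: · SUBPL

FIX = (r4, 0x16)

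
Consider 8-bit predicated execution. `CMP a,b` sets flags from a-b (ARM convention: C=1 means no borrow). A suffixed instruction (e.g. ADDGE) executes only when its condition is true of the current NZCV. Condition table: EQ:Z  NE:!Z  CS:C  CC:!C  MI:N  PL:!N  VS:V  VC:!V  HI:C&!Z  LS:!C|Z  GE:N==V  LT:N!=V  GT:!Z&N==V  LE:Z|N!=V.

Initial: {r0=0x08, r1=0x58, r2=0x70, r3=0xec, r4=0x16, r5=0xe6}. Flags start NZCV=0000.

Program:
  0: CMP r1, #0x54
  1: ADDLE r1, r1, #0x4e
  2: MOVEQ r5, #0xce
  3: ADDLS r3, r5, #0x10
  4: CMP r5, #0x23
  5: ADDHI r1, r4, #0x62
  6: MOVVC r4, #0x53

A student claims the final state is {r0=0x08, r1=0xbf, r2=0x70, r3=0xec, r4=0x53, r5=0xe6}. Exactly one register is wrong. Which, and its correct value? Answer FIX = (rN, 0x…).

FIX = (r1, 0x78)

0: ✓ CMP  NZCV=0010
1: · ADDLE
2: · MOVEQ
3: · ADDLS
4: ✓ CMP  NZCV=1010
5: ✓ ADDHI  r1←0x78
6: ✓ MOVVC  r4←0x53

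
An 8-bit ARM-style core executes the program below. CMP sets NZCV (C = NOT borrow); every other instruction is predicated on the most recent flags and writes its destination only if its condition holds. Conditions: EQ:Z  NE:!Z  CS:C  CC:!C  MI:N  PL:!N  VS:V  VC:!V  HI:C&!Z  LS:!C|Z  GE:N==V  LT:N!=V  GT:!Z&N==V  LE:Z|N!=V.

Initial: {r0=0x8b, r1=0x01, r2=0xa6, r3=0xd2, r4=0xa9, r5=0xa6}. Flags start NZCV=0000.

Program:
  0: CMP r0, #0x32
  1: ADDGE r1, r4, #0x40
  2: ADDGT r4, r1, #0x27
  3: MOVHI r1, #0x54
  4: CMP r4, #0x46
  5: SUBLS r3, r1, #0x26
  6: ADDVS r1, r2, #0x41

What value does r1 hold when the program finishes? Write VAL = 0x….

0: ✓ CMP  NZCV=0011
1: · ADDGE
2: · ADDGT
3: ✓ MOVHI  r1←0x54
4: ✓ CMP  NZCV=0011
5: · SUBLS
6: ✓ ADDVS  r1←0xe7

VAL = 0xe7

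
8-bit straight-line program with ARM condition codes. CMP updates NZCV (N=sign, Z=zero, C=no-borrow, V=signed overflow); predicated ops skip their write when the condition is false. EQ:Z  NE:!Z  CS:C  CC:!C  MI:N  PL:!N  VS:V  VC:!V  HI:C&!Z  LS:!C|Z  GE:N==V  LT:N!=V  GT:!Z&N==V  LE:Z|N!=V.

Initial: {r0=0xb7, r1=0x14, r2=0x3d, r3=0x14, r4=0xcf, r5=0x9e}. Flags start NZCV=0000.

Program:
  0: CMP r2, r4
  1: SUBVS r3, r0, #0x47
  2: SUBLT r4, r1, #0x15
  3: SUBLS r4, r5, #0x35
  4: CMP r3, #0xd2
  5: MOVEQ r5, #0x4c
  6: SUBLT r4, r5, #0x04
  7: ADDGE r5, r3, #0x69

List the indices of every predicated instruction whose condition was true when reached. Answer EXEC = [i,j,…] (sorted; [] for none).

0: ✓ CMP  NZCV=0000
1: · SUBVS
2: · SUBLT
3: ✓ SUBLS  r4←0x69
4: ✓ CMP  NZCV=0000
5: · MOVEQ
6: · SUBLT
7: ✓ ADDGE  r5←0x7d

EXEC = [3,7]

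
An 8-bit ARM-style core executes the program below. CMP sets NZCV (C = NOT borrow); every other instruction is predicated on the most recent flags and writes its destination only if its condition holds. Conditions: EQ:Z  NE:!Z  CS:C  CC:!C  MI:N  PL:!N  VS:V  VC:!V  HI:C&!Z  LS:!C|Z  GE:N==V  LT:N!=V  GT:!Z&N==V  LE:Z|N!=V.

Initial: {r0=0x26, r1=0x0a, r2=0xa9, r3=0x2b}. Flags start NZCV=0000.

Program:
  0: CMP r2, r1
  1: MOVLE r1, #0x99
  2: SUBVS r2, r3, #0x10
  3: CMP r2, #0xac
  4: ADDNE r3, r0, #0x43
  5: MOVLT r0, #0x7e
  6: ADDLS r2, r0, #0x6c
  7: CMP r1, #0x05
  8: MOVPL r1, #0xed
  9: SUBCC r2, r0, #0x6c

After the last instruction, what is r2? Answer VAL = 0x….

0: ✓ CMP  NZCV=1010
1: ✓ MOVLE  r1←0x99
2: · SUBVS
3: ✓ CMP  NZCV=1000
4: ✓ ADDNE  r3←0x69
5: ✓ MOVLT  r0←0x7e
6: ✓ ADDLS  r2←0xea
7: ✓ CMP  NZCV=1010
8: · MOVPL
9: · SUBCC

VAL = 0xea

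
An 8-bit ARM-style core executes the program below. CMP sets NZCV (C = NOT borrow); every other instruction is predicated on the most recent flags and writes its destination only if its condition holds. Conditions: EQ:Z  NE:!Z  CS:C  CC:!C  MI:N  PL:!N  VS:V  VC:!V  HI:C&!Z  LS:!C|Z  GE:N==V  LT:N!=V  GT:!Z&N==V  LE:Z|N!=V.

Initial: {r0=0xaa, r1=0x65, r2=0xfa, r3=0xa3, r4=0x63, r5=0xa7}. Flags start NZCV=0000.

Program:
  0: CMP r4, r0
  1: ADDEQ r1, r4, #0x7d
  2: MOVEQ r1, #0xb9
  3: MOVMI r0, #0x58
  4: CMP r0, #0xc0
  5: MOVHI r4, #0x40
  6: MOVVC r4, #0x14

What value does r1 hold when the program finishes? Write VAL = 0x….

0: ✓ CMP  NZCV=1001
1: · ADDEQ
2: · MOVEQ
3: ✓ MOVMI  r0←0x58
4: ✓ CMP  NZCV=1001
5: · MOVHI
6: · MOVVC

VAL = 0x65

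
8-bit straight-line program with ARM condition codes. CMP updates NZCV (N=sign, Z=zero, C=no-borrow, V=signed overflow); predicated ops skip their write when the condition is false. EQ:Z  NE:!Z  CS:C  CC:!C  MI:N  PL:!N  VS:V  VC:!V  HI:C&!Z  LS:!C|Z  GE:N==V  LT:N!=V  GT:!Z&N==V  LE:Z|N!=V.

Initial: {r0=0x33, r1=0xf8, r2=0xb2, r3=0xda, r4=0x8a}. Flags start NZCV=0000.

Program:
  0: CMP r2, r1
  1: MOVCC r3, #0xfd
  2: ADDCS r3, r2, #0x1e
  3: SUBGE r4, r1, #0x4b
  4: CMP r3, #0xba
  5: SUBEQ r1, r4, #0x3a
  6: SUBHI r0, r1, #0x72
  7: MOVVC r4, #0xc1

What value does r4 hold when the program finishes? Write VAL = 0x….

[0] flags=1000 → (cmp)
[1] flags=1000 CC?T → r3=0xfd
[2] flags=1000 CS?F → skip
[3] flags=1000 GE?F → skip
[4] flags=0010 → (cmp)
[5] flags=0010 EQ?F → skip
[6] flags=0010 HI?T → r0=0x86
[7] flags=0010 VC?T → r4=0xc1

VAL = 0xc1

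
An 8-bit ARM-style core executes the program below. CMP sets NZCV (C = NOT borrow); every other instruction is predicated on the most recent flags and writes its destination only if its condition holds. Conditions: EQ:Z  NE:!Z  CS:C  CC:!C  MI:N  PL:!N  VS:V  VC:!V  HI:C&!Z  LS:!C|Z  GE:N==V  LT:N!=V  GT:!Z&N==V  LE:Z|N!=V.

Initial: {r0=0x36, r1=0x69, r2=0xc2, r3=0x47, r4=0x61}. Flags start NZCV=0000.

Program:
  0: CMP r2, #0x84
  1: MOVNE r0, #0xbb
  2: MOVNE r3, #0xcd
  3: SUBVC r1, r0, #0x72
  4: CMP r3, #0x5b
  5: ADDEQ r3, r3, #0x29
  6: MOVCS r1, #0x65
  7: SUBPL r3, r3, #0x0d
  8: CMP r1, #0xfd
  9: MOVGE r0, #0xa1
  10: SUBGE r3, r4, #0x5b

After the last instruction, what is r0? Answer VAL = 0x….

VAL = 0xa1

0: ✓ CMP  NZCV=0010
1: ✓ MOVNE  r0←0xbb
2: ✓ MOVNE  r3←0xcd
3: ✓ SUBVC  r1←0x49
4: ✓ CMP  NZCV=0011
5: · ADDEQ
6: ✓ MOVCS  r1←0x65
7: ✓ SUBPL  r3←0xc0
8: ✓ CMP  NZCV=0000
9: ✓ MOVGE  r0←0xa1
10: ✓ SUBGE  r3←0x06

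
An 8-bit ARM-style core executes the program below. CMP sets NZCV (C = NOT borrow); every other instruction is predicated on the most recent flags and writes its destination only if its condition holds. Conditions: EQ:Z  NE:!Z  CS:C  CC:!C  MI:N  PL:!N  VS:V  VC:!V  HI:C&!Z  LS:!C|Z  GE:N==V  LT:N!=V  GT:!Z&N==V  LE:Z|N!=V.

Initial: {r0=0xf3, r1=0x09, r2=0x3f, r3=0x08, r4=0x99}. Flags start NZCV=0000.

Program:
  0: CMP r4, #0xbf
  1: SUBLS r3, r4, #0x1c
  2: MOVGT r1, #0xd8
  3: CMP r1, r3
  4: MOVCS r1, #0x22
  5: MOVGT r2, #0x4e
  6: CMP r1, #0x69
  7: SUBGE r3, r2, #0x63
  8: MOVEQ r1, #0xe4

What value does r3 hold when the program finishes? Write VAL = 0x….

0: ✓ CMP  NZCV=1000
1: ✓ SUBLS  r3←0x7d
2: · MOVGT
3: ✓ CMP  NZCV=1000
4: · MOVCS
5: · MOVGT
6: ✓ CMP  NZCV=1000
7: · SUBGE
8: · MOVEQ

VAL = 0x7d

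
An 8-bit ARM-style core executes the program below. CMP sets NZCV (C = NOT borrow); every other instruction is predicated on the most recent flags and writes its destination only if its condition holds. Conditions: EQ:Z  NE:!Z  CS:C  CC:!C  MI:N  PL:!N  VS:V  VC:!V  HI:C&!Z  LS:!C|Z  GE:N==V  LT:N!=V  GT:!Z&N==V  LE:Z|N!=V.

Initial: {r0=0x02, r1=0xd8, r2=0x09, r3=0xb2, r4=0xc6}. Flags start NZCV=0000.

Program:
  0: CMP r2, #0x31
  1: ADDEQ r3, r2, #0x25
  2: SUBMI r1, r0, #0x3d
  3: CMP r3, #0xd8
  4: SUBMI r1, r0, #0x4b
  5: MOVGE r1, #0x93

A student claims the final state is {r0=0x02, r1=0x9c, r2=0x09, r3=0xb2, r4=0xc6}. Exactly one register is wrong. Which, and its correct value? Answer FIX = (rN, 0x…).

[0] flags=1000 → (cmp)
[1] flags=1000 EQ?F → skip
[2] flags=1000 MI?T → r1=0xc5
[3] flags=1000 → (cmp)
[4] flags=1000 MI?T → r1=0xb7
[5] flags=1000 GE?F → skip

FIX = (r1, 0xb7)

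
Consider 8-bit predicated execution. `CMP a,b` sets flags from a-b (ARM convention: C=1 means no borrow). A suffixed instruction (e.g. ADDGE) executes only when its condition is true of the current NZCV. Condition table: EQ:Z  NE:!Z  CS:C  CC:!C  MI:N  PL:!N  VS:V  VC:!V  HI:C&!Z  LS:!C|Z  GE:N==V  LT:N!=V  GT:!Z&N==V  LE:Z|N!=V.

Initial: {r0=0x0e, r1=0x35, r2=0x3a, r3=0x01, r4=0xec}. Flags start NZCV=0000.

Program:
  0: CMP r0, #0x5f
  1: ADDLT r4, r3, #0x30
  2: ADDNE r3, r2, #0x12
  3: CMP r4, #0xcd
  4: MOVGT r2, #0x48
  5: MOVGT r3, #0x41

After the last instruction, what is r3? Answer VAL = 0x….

[0] flags=1000 → (cmp)
[1] flags=1000 LT?T → r4=0x31
[2] flags=1000 NE?T → r3=0x4c
[3] flags=0000 → (cmp)
[4] flags=0000 GT?T → r2=0x48
[5] flags=0000 GT?T → r3=0x41

VAL = 0x41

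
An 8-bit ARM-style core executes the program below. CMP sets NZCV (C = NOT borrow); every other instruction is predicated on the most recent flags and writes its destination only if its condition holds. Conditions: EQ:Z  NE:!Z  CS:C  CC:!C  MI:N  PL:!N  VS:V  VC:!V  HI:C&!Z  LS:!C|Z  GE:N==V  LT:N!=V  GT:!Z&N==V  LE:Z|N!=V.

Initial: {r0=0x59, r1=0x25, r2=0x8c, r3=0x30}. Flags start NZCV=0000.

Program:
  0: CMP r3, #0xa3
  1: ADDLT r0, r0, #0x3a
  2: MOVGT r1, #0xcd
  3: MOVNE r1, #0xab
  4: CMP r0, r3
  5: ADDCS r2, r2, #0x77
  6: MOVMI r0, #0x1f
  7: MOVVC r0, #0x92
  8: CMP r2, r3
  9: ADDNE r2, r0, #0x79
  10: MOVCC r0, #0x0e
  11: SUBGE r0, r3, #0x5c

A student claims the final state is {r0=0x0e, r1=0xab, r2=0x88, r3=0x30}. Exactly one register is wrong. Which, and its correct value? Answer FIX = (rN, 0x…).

0: ✓ CMP  NZCV=1001
1: · ADDLT
2: ✓ MOVGT  r1←0xcd
3: ✓ MOVNE  r1←0xab
4: ✓ CMP  NZCV=0010
5: ✓ ADDCS  r2←0x03
6: · MOVMI
7: ✓ MOVVC  r0←0x92
8: ✓ CMP  NZCV=1000
9: ✓ ADDNE  r2←0x0b
10: ✓ MOVCC  r0←0x0e
11: · SUBGE

FIX = (r2, 0x0b)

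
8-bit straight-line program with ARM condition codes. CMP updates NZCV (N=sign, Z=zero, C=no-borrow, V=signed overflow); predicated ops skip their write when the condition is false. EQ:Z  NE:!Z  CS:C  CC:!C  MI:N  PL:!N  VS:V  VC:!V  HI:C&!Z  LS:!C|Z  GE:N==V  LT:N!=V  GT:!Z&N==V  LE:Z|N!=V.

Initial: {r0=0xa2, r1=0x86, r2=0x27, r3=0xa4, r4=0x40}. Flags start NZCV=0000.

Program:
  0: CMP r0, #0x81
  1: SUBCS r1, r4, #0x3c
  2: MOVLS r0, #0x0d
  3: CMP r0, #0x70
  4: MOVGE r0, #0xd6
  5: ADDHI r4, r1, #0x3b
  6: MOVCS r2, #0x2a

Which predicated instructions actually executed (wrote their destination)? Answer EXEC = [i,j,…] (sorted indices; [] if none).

EXEC = [1,5,6]

0: ✓ CMP  NZCV=0010
1: ✓ SUBCS  r1←0x04
2: · MOVLS
3: ✓ CMP  NZCV=0011
4: · MOVGE
5: ✓ ADDHI  r4←0x3f
6: ✓ MOVCS  r2←0x2a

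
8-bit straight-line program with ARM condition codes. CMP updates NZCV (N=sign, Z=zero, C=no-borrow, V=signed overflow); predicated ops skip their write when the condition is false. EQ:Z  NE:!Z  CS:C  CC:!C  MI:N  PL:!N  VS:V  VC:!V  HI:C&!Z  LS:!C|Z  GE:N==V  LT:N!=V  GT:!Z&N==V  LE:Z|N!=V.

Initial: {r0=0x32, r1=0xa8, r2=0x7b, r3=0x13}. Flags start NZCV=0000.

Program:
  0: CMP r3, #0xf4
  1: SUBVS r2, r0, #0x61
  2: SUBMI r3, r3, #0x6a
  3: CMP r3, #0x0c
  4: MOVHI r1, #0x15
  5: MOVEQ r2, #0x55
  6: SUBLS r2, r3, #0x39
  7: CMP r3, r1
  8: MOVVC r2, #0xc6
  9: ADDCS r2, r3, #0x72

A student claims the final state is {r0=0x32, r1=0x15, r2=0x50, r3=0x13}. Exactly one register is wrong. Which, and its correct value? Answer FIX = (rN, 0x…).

0: ✓ CMP  NZCV=0000
1: · SUBVS
2: · SUBMI
3: ✓ CMP  NZCV=0010
4: ✓ MOVHI  r1←0x15
5: · MOVEQ
6: · SUBLS
7: ✓ CMP  NZCV=1000
8: ✓ MOVVC  r2←0xc6
9: · ADDCS

FIX = (r2, 0xc6)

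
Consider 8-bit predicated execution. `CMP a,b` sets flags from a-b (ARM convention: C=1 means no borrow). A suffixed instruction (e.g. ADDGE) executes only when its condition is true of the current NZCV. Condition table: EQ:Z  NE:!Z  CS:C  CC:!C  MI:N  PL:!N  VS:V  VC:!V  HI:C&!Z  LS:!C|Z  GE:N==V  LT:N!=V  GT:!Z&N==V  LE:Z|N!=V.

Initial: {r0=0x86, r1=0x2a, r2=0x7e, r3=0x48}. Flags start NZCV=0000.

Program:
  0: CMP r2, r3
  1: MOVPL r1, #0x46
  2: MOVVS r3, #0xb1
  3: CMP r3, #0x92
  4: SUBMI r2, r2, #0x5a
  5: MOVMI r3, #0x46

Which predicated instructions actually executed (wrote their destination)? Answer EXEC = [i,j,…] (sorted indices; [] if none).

0: ✓ CMP  NZCV=0010
1: ✓ MOVPL  r1←0x46
2: · MOVVS
3: ✓ CMP  NZCV=1001
4: ✓ SUBMI  r2←0x24
5: ✓ MOVMI  r3←0x46

EXEC = [1,4,5]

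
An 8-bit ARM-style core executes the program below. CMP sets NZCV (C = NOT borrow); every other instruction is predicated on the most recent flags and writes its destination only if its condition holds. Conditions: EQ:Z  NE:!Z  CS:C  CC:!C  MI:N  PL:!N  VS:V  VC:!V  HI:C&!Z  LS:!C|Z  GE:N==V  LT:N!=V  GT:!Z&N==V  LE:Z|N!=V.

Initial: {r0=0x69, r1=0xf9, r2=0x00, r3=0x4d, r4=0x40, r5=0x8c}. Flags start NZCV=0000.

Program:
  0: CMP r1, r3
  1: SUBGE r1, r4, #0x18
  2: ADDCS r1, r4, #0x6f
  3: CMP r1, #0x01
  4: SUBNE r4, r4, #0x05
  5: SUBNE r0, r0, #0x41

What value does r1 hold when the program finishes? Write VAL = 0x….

0: ✓ CMP  NZCV=1010
1: · SUBGE
2: ✓ ADDCS  r1←0xaf
3: ✓ CMP  NZCV=1010
4: ✓ SUBNE  r4←0x3b
5: ✓ SUBNE  r0←0x28

VAL = 0xaf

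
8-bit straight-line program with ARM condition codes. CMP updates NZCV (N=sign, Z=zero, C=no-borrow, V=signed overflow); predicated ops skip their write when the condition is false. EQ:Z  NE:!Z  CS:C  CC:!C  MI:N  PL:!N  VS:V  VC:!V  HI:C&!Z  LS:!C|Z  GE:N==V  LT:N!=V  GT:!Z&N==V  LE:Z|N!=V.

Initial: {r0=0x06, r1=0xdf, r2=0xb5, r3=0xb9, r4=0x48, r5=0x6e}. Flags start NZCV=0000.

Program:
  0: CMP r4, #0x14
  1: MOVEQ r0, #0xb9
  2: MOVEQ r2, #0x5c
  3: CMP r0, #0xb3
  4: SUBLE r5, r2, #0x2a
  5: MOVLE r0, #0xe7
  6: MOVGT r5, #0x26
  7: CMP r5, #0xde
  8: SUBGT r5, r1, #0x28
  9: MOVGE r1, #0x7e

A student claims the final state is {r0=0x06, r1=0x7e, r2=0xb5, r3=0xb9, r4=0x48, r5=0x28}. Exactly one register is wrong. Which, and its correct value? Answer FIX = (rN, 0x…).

0: ✓ CMP  NZCV=0010
1: · MOVEQ
2: · MOVEQ
3: ✓ CMP  NZCV=0000
4: · SUBLE
5: · MOVLE
6: ✓ MOVGT  r5←0x26
7: ✓ CMP  NZCV=0000
8: ✓ SUBGT  r5←0xb7
9: ✓ MOVGE  r1←0x7e

FIX = (r5, 0xb7)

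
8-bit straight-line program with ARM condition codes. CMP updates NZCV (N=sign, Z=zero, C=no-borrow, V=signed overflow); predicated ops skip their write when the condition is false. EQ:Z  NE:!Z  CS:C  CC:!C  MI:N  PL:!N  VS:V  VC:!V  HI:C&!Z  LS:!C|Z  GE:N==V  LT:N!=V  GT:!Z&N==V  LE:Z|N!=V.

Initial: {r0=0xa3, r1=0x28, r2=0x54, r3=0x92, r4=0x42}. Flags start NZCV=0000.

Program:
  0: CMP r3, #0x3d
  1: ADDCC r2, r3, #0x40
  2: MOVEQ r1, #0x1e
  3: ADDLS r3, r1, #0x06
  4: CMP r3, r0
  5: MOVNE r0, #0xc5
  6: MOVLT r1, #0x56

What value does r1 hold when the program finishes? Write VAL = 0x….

[0] flags=0011 → (cmp)
[1] flags=0011 CC?F → skip
[2] flags=0011 EQ?F → skip
[3] flags=0011 LS?F → skip
[4] flags=1000 → (cmp)
[5] flags=1000 NE?T → r0=0xc5
[6] flags=1000 LT?T → r1=0x56

VAL = 0x56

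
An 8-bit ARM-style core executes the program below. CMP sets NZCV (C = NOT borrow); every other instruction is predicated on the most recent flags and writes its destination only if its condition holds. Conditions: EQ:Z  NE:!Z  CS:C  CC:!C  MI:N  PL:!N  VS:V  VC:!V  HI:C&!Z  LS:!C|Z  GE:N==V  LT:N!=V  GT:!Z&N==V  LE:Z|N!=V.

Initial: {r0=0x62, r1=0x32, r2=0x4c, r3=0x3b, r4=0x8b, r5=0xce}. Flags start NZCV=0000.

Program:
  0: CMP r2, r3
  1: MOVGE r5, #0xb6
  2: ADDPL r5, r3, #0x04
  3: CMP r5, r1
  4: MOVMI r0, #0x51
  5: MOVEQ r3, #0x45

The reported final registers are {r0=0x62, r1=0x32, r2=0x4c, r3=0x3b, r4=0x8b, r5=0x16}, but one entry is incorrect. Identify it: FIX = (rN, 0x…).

[0] flags=0010 → (cmp)
[1] flags=0010 GE?T → r5=0xb6
[2] flags=0010 PL?T → r5=0x3f
[3] flags=0010 → (cmp)
[4] flags=0010 MI?F → skip
[5] flags=0010 EQ?F → skip

FIX = (r5, 0x3f)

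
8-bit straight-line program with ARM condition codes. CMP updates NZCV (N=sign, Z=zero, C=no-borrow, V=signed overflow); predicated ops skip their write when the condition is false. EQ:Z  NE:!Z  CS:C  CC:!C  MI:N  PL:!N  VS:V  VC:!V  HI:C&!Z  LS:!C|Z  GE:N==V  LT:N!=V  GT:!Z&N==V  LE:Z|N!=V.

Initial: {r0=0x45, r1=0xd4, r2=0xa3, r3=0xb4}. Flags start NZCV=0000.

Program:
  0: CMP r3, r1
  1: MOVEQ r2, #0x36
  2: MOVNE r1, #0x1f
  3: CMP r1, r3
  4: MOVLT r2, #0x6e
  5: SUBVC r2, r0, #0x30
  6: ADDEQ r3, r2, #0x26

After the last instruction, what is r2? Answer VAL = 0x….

VAL = 0x15

[0] flags=1000 → (cmp)
[1] flags=1000 EQ?F → skip
[2] flags=1000 NE?T → r1=0x1f
[3] flags=0000 → (cmp)
[4] flags=0000 LT?F → skip
[5] flags=0000 VC?T → r2=0x15
[6] flags=0000 EQ?F → skip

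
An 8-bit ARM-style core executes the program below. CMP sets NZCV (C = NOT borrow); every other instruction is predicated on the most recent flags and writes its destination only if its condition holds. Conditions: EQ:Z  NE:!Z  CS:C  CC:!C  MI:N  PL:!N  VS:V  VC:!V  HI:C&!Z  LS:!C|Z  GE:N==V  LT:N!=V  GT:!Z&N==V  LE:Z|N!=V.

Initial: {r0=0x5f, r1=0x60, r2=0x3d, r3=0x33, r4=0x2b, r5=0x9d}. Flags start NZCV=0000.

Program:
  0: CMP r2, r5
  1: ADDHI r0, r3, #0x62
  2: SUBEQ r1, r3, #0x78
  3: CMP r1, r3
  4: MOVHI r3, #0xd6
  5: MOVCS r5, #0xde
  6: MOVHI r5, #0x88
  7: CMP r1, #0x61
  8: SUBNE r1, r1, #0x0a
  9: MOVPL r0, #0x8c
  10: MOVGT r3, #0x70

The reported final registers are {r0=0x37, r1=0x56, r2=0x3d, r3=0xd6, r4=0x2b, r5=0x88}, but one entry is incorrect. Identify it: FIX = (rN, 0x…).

FIX = (r0, 0x5f)

0: ✓ CMP  NZCV=1001
1: · ADDHI
2: · SUBEQ
3: ✓ CMP  NZCV=0010
4: ✓ MOVHI  r3←0xd6
5: ✓ MOVCS  r5←0xde
6: ✓ MOVHI  r5←0x88
7: ✓ CMP  NZCV=1000
8: ✓ SUBNE  r1←0x56
9: · MOVPL
10: · MOVGT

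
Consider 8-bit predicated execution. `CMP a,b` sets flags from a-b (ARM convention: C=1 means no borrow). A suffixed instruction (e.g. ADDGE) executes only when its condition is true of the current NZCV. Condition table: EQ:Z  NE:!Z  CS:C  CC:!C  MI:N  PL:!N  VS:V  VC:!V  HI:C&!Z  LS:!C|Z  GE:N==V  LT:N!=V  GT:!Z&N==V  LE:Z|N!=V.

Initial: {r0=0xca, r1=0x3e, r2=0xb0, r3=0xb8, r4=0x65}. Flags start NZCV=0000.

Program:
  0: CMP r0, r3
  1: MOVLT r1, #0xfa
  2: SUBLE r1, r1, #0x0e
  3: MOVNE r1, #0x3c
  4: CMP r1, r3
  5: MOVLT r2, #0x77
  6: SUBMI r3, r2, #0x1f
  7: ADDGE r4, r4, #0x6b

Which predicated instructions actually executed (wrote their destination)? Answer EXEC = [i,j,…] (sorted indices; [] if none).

0: ✓ CMP  NZCV=0010
1: · MOVLT
2: · SUBLE
3: ✓ MOVNE  r1←0x3c
4: ✓ CMP  NZCV=1001
5: · MOVLT
6: ✓ SUBMI  r3←0x91
7: ✓ ADDGE  r4←0xd0

EXEC = [3,6,7]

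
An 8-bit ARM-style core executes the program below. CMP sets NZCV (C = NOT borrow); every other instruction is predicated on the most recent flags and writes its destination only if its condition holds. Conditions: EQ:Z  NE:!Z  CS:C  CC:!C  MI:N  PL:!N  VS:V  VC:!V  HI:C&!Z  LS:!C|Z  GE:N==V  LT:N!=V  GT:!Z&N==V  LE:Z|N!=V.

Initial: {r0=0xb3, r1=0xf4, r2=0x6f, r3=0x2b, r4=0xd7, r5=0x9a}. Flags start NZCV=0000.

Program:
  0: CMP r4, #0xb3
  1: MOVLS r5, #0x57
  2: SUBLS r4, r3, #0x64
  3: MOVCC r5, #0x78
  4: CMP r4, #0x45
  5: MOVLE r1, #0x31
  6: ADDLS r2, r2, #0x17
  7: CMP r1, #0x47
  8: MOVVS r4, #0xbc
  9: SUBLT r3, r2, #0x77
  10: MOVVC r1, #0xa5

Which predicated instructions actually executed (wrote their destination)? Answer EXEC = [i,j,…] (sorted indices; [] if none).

EXEC = [5,9,10]

0: ✓ CMP  NZCV=0010
1: · MOVLS
2: · SUBLS
3: · MOVCC
4: ✓ CMP  NZCV=1010
5: ✓ MOVLE  r1←0x31
6: · ADDLS
7: ✓ CMP  NZCV=1000
8: · MOVVS
9: ✓ SUBLT  r3←0xf8
10: ✓ MOVVC  r1←0xa5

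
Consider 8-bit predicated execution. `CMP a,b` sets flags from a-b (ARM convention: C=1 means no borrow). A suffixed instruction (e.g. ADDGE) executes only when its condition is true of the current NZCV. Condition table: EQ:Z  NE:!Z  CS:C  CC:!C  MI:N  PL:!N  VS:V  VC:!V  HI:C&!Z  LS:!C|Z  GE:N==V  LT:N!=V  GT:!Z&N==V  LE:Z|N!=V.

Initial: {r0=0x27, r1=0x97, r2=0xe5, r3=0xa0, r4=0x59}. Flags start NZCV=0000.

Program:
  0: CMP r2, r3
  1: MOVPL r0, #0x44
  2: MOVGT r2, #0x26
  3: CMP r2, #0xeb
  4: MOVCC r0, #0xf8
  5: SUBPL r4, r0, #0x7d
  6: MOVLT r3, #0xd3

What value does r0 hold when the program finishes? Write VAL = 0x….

VAL = 0xf8

0: ✓ CMP  NZCV=0010
1: ✓ MOVPL  r0←0x44
2: ✓ MOVGT  r2←0x26
3: ✓ CMP  NZCV=0000
4: ✓ MOVCC  r0←0xf8
5: ✓ SUBPL  r4←0x7b
6: · MOVLT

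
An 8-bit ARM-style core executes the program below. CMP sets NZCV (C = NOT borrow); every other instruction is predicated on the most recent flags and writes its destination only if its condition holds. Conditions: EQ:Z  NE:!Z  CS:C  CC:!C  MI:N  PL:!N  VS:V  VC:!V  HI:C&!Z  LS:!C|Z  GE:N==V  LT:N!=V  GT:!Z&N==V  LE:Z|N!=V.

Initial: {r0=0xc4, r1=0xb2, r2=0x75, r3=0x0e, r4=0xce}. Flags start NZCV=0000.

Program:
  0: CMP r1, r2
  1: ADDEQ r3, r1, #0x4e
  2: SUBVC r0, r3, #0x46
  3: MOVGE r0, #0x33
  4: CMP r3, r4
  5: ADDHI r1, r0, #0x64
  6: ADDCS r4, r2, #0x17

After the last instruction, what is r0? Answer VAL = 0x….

VAL = 0xc4

[0] flags=0011 → (cmp)
[1] flags=0011 EQ?F → skip
[2] flags=0011 VC?F → skip
[3] flags=0011 GE?F → skip
[4] flags=0000 → (cmp)
[5] flags=0000 HI?F → skip
[6] flags=0000 CS?F → skip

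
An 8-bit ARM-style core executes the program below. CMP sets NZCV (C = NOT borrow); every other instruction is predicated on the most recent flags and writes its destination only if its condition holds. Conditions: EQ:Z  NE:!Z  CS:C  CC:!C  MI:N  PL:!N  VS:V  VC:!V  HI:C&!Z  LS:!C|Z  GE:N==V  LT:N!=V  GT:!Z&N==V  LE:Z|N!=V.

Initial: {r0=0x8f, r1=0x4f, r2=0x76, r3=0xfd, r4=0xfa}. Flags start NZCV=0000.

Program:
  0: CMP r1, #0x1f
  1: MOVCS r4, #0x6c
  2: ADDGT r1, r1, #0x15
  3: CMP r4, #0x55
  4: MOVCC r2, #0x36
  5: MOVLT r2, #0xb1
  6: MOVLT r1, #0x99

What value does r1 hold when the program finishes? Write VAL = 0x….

[0] flags=0010 → (cmp)
[1] flags=0010 CS?T → r4=0x6c
[2] flags=0010 GT?T → r1=0x64
[3] flags=0010 → (cmp)
[4] flags=0010 CC?F → skip
[5] flags=0010 LT?F → skip
[6] flags=0010 LT?F → skip

VAL = 0x64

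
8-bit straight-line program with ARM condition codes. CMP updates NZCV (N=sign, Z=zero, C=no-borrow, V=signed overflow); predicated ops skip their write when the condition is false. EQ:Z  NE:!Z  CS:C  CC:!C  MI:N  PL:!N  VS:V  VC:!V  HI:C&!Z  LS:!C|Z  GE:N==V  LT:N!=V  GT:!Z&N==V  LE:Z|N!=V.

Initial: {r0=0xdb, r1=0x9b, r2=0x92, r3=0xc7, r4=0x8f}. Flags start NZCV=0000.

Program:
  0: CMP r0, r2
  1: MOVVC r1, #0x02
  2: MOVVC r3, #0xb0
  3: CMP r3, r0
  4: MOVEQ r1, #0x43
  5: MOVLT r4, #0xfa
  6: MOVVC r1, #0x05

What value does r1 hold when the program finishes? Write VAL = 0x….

VAL = 0x05

[0] flags=0010 → (cmp)
[1] flags=0010 VC?T → r1=0x02
[2] flags=0010 VC?T → r3=0xb0
[3] flags=1000 → (cmp)
[4] flags=1000 EQ?F → skip
[5] flags=1000 LT?T → r4=0xfa
[6] flags=1000 VC?T → r1=0x05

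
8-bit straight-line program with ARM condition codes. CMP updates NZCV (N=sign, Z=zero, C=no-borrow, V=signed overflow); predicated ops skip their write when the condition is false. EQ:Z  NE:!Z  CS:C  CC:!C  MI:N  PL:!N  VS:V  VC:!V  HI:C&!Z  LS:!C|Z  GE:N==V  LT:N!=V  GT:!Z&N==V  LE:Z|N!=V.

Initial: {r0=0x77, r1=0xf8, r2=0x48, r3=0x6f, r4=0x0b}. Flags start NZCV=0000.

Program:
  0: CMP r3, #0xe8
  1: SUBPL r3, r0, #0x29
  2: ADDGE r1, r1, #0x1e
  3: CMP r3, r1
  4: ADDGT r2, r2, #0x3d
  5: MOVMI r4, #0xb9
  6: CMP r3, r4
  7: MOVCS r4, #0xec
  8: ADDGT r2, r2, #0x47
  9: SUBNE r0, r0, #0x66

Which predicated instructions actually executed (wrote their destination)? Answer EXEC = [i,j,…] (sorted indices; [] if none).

EXEC = [2,4,7,8,9]

0: ✓ CMP  NZCV=1001
1: · SUBPL
2: ✓ ADDGE  r1←0x16
3: ✓ CMP  NZCV=0010
4: ✓ ADDGT  r2←0x85
5: · MOVMI
6: ✓ CMP  NZCV=0010
7: ✓ MOVCS  r4←0xec
8: ✓ ADDGT  r2←0xcc
9: ✓ SUBNE  r0←0x11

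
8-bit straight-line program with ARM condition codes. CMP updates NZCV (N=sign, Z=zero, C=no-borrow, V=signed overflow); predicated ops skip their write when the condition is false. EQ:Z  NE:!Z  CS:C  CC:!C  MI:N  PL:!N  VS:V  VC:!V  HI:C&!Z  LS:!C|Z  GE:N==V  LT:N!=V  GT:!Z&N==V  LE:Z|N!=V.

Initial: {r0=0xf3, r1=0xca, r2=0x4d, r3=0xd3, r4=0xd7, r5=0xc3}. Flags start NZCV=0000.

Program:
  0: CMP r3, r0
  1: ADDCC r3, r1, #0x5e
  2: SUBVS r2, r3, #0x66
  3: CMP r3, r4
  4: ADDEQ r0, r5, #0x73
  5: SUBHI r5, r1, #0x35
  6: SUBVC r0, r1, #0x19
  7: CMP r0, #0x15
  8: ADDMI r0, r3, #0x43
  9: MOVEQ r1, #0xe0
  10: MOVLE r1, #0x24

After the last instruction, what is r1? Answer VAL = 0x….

VAL = 0x24

0: ✓ CMP  NZCV=1000
1: ✓ ADDCC  r3←0x28
2: · SUBVS
3: ✓ CMP  NZCV=0000
4: · ADDEQ
5: · SUBHI
6: ✓ SUBVC  r0←0xb1
7: ✓ CMP  NZCV=1010
8: ✓ ADDMI  r0←0x6b
9: · MOVEQ
10: ✓ MOVLE  r1←0x24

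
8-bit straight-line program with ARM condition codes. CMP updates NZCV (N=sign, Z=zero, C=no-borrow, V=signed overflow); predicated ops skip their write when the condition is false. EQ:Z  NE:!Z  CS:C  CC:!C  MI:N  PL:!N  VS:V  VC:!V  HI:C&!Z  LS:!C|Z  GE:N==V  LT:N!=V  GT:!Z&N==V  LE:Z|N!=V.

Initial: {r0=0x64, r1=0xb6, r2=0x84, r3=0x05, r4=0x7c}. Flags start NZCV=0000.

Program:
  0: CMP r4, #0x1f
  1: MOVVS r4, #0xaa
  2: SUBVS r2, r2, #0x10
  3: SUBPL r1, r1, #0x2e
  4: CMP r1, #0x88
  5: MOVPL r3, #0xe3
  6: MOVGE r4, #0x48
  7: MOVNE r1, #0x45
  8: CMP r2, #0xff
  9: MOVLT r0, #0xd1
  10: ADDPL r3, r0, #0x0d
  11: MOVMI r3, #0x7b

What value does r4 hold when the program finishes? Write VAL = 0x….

[0] flags=0010 → (cmp)
[1] flags=0010 VS?F → skip
[2] flags=0010 VS?F → skip
[3] flags=0010 PL?T → r1=0x88
[4] flags=0110 → (cmp)
[5] flags=0110 PL?T → r3=0xe3
[6] flags=0110 GE?T → r4=0x48
[7] flags=0110 NE?F → skip
[8] flags=1000 → (cmp)
[9] flags=1000 LT?T → r0=0xd1
[10] flags=1000 PL?F → skip
[11] flags=1000 MI?T → r3=0x7b

VAL = 0x48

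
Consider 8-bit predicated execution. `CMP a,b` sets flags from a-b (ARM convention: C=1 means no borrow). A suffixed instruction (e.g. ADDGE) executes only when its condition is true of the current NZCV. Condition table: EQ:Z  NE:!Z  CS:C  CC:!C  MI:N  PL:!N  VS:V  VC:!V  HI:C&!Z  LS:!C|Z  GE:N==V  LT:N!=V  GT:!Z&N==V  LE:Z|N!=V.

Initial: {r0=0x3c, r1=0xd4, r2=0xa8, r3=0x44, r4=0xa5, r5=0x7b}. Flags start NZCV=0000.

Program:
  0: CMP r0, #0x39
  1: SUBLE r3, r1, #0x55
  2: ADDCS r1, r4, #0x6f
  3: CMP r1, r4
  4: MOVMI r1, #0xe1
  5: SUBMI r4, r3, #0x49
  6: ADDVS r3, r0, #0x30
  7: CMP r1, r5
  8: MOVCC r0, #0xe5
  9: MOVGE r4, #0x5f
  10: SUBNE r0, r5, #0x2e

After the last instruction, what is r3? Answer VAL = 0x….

VAL = 0x44

[0] flags=0010 → (cmp)
[1] flags=0010 LE?F → skip
[2] flags=0010 CS?T → r1=0x14
[3] flags=0000 → (cmp)
[4] flags=0000 MI?F → skip
[5] flags=0000 MI?F → skip
[6] flags=0000 VS?F → skip
[7] flags=1000 → (cmp)
[8] flags=1000 CC?T → r0=0xe5
[9] flags=1000 GE?F → skip
[10] flags=1000 NE?T → r0=0x4d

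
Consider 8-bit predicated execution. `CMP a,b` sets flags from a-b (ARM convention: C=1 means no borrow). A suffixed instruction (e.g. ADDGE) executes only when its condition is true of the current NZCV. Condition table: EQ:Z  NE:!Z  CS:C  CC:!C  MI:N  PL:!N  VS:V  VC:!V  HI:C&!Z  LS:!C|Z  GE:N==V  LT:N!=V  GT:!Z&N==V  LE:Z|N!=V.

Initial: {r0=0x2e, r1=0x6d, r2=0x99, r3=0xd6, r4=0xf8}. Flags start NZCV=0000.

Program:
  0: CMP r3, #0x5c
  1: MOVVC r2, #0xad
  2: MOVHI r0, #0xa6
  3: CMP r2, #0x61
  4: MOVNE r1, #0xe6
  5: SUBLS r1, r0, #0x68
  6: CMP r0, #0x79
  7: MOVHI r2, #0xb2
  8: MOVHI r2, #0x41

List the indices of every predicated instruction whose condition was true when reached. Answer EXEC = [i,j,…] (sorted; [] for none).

[0] flags=0011 → (cmp)
[1] flags=0011 VC?F → skip
[2] flags=0011 HI?T → r0=0xa6
[3] flags=0011 → (cmp)
[4] flags=0011 NE?T → r1=0xe6
[5] flags=0011 LS?F → skip
[6] flags=0011 → (cmp)
[7] flags=0011 HI?T → r2=0xb2
[8] flags=0011 HI?T → r2=0x41

EXEC = [2,4,7,8]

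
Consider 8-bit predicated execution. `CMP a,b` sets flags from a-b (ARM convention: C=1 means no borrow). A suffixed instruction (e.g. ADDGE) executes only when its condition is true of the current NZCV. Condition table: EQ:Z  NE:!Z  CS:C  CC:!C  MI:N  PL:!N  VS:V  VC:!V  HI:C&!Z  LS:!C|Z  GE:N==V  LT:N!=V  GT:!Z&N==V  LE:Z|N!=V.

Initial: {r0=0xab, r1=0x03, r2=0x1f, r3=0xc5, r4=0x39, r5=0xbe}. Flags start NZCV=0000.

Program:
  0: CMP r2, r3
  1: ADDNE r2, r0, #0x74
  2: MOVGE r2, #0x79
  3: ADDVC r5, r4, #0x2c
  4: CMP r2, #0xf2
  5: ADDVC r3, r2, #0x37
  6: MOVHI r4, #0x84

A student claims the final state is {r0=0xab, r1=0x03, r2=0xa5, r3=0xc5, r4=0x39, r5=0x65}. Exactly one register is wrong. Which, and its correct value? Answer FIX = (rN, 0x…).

[0] flags=0000 → (cmp)
[1] flags=0000 NE?T → r2=0x1f
[2] flags=0000 GE?T → r2=0x79
[3] flags=0000 VC?T → r5=0x65
[4] flags=1001 → (cmp)
[5] flags=1001 VC?F → skip
[6] flags=1001 HI?F → skip

FIX = (r2, 0x79)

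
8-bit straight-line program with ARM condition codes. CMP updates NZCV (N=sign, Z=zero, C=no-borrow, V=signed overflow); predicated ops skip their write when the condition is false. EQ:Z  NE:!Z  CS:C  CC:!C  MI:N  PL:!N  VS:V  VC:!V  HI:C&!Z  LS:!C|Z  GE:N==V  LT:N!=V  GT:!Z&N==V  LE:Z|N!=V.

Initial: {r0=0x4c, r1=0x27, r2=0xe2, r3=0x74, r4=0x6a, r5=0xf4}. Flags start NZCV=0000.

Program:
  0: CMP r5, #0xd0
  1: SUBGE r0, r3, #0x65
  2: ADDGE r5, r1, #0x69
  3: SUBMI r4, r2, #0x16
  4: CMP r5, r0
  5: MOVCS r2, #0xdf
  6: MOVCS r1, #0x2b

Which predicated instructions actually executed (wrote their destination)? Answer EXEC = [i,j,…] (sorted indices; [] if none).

[0] flags=0010 → (cmp)
[1] flags=0010 GE?T → r0=0x0f
[2] flags=0010 GE?T → r5=0x90
[3] flags=0010 MI?F → skip
[4] flags=1010 → (cmp)
[5] flags=1010 CS?T → r2=0xdf
[6] flags=1010 CS?T → r1=0x2b

EXEC = [1,2,5,6]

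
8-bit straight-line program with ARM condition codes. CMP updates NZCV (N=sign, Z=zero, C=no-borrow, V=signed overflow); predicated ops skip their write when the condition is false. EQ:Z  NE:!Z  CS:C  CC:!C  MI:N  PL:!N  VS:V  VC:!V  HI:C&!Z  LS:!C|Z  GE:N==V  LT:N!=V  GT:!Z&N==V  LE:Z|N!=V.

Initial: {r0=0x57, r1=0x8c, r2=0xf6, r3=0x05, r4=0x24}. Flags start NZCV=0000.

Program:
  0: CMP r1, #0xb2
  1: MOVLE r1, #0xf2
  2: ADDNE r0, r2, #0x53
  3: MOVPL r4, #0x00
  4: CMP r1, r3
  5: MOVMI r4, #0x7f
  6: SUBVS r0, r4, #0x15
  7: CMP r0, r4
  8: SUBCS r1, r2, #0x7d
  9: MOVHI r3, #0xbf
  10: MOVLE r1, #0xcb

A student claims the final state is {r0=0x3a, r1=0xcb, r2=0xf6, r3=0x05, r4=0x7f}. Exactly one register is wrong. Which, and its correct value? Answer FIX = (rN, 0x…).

FIX = (r0, 0x49)

0: ✓ CMP  NZCV=1000
1: ✓ MOVLE  r1←0xf2
2: ✓ ADDNE  r0←0x49
3: · MOVPL
4: ✓ CMP  NZCV=1010
5: ✓ MOVMI  r4←0x7f
6: · SUBVS
7: ✓ CMP  NZCV=1000
8: · SUBCS
9: · MOVHI
10: ✓ MOVLE  r1←0xcb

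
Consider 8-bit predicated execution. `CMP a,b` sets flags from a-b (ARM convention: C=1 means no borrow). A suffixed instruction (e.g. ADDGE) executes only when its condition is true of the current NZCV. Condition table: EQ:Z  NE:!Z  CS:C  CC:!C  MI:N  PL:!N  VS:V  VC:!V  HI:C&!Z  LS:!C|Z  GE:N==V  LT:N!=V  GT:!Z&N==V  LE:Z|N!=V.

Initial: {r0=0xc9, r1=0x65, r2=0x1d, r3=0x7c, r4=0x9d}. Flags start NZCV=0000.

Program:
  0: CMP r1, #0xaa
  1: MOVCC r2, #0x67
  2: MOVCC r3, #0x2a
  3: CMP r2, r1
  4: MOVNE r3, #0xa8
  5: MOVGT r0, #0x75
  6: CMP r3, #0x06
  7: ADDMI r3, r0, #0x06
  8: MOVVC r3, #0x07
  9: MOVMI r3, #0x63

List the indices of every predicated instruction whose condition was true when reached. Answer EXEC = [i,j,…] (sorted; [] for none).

EXEC = [1,2,4,5,7,8,9]

[0] flags=1001 → (cmp)
[1] flags=1001 CC?T → r2=0x67
[2] flags=1001 CC?T → r3=0x2a
[3] flags=0010 → (cmp)
[4] flags=0010 NE?T → r3=0xa8
[5] flags=0010 GT?T → r0=0x75
[6] flags=1010 → (cmp)
[7] flags=1010 MI?T → r3=0x7b
[8] flags=1010 VC?T → r3=0x07
[9] flags=1010 MI?T → r3=0x63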